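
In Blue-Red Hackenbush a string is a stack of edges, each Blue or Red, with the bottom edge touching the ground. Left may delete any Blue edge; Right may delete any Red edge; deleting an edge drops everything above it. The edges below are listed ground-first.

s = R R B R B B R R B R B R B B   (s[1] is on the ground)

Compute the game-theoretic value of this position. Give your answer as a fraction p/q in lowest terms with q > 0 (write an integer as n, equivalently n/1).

Recurse on prefixes of the 14-edge string R R B R B B R R B R B R B B:
val(R) = { — | 0 } gives -1
val(RR) = { — | -1 0 } gives -2
val(RRB) = { -2 | -1 0 } gives -3/2
val(RRBR) = { -2 | -3/2 -1 0 } gives -7/4
val(RRBRB) = { -2 -7/4 | -3/2 -1 0 } gives -13/8
val(RRBRBB) = { -2 -7/4 -13/8 | -3/2 -1 0 } gives -25/16
val(RRBRBBR) = { -2 -7/4 -13/8 | -25/16 -3/2 -1 0 } gives -51/32
val(RRBRBBRR) = { -2 -7/4 -13/8 | -51/32 -25/16 -3/2 -1 0 } gives -103/64
val(RRBRBBRRB) = { -2 -7/4 -13/8 -103/64 | -51/32 -25/16 -3/2 -1 0 } gives -205/128
val(RRBRBBRRBR) = { -2 -7/4 -13/8 -103/64 | -205/128 -51/32 -25/16 -3/2 -1 0 } gives -411/256
val(RRBRBBRRBRB) = { -2 -7/4 -13/8 -103/64 -411/256 | -205/128 -51/32 -25/16 -3/2 -1 0 } gives -821/512
val(RRBRBBRRBRBR) = { -2 -7/4 -13/8 -103/64 -411/256 | -821/512 -205/128 -51/32 -25/16 -3/2 -1 0 } gives -1643/1024
val(RRBRBBRRBRBRB) = { -2 -7/4 -13/8 -103/64 -411/256 -1643/1024 | -821/512 -205/128 -51/32 -25/16 -3/2 -1 0 } gives -3285/2048
val(RRBRBBRRBRBRBB) = { -2 -7/4 -13/8 -103/64 -411/256 -1643/1024 -3285/2048 | -821/512 -205/128 -51/32 -25/16 -3/2 -1 0 } gives -6569/4096

-6569/4096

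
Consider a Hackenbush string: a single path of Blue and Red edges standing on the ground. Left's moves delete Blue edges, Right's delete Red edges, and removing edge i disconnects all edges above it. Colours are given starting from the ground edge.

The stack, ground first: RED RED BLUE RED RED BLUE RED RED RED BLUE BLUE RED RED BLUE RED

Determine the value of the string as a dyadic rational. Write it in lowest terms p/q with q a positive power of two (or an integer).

-15259/8192

v_1 [R]  L=[(no moves)]  R=[0]  => -1
v_2 [RR]  L=[(no moves)]  R=[-1; 0]  => -2
v_3 [RRB]  L=[-2]  R=[-1; 0]  => -3/2
v_4 [RRBR]  L=[-2]  R=[-3/2; -1; 0]  => -7/4
v_5 [RRBRR]  L=[-2]  R=[-7/4; -3/2; -1; 0]  => -15/8
v_6 [RRBRRB]  L=[-2; -15/8]  R=[-7/4; -3/2; -1; 0]  => -29/16
v_7 [RRBRRBR]  L=[-2; -15/8]  R=[-29/16; -7/4; -3/2; -1; 0]  => -59/32
v_8 [RRBRRBRR]  L=[-2; -15/8]  R=[-59/32; -29/16; -7/4; -3/2; -1; 0]  => -119/64
v_9 [RRBRRBRRR]  L=[-2; -15/8]  R=[-119/64; -59/32; -29/16; -7/4; -3/2; -1; 0]  => -239/128
v_10 [RRBRRBRRRB]  L=[-2; -15/8; -239/128]  R=[-119/64; -59/32; -29/16; -7/4; -3/2; -1; 0]  => -477/256
v_11 [RRBRRBRRRBB]  L=[-2; -15/8; -239/128; -477/256]  R=[-119/64; -59/32; -29/16; -7/4; -3/2; -1; 0]  => -953/512
v_12 [RRBRRBRRRBBR]  L=[-2; -15/8; -239/128; -477/256]  R=[-953/512; -119/64; -59/32; -29/16; -7/4; -3/2; -1; 0]  => -1907/1024
v_13 [RRBRRBRRRBBRR]  L=[-2; -15/8; -239/128; -477/256]  R=[-1907/1024; -953/512; -119/64; -59/32; -29/16; -7/4; -3/2; -1; 0]  => -3815/2048
v_14 [RRBRRBRRRBBRRB]  L=[-2; -15/8; -239/128; -477/256; -3815/2048]  R=[-1907/1024; -953/512; -119/64; -59/32; -29/16; -7/4; -3/2; -1; 0]  => -7629/4096
v_15 [RRBRRBRRRBBRRBR]  L=[-2; -15/8; -239/128; -477/256; -3815/2048]  R=[-7629/4096; -1907/1024; -953/512; -119/64; -59/32; -29/16; -7/4; -3/2; -1; 0]  => -15259/8192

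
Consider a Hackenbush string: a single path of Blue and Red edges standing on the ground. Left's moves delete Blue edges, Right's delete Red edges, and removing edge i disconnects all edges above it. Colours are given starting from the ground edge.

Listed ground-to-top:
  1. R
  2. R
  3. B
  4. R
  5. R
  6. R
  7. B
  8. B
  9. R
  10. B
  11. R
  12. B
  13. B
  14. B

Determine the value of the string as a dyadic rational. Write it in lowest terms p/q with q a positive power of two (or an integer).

Prefix values for R R B R R R B B R B R B B B via {L|R} + simplicity:
edge 1 of 14 (R): { · | 0 } = -1
edge 2 of 14 (R): { · | -1,0 } = -2
edge 3 of 14 (B): { -2 | -1,0 } = -3/2
edge 4 of 14 (R): { -2 | -3/2,-1,0 } = -7/4
edge 5 of 14 (R): { -2 | -7/4,-3/2,-1,0 } = -15/8
edge 6 of 14 (R): { -2 | -15/8,-7/4,-3/2,-1,0 } = -31/16
edge 7 of 14 (B): { -2,-31/16 | -15/8,-7/4,-3/2,-1,0 } = -61/32
edge 8 of 14 (B): { -2,-31/16,-61/32 | -15/8,-7/4,-3/2,-1,0 } = -121/64
edge 9 of 14 (R): { -2,-31/16,-61/32 | -121/64,-15/8,-7/4,-3/2,-1,0 } = -243/128
edge 10 of 14 (B): { -2,-31/16,-61/32,-243/128 | -121/64,-15/8,-7/4,-3/2,-1,0 } = -485/256
edge 11 of 14 (R): { -2,-31/16,-61/32,-243/128 | -485/256,-121/64,-15/8,-7/4,-3/2,-1,0 } = -971/512
edge 12 of 14 (B): { -2,-31/16,-61/32,-243/128,-971/512 | -485/256,-121/64,-15/8,-7/4,-3/2,-1,0 } = -1941/1024
edge 13 of 14 (B): { -2,-31/16,-61/32,-243/128,-971/512,-1941/1024 | -485/256,-121/64,-15/8,-7/4,-3/2,-1,0 } = -3881/2048
edge 14 of 14 (B): { -2,-31/16,-61/32,-243/128,-971/512,-1941/1024,-3881/2048 | -485/256,-121/64,-15/8,-7/4,-3/2,-1,0 } = -7761/4096

-7761/4096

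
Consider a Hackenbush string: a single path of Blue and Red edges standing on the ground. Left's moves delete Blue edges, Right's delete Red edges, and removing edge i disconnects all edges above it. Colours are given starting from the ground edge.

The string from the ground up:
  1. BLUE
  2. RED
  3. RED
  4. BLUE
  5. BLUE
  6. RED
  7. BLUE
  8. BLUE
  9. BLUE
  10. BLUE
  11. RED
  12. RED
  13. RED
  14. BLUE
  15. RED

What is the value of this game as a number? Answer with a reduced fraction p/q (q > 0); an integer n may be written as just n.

7109/16384

Recurse on prefixes of the 15-edge string BLUE RED RED BLUE BLUE RED BLUE BLUE BLUE BLUE RED RED RED BLUE RED:
g_1 [B]  L=[0]  R=[—]  gives 1
g_2 [BR]  L=[0]  R=[1]  gives 1/2
g_3 [BRR]  L=[0]  R=[1/2 1]  gives 1/4
g_4 [BRRB]  L=[0 1/4]  R=[1/2 1]  gives 3/8
g_5 [BRRBB]  L=[0 1/4 3/8]  R=[1/2 1]  gives 7/16
g_6 [BRRBBR]  L=[0 1/4 3/8]  R=[7/16 1/2 1]  gives 13/32
g_7 [BRRBBRB]  L=[0 1/4 3/8 13/32]  R=[7/16 1/2 1]  gives 27/64
g_8 [BRRBBRBB]  L=[0 1/4 3/8 13/32 27/64]  R=[7/16 1/2 1]  gives 55/128
g_9 [BRRBBRBBB]  L=[0 1/4 3/8 13/32 27/64 55/128]  R=[7/16 1/2 1]  gives 111/256
g_10 [BRRBBRBBBB]  L=[0 1/4 3/8 13/32 27/64 55/128 111/256]  R=[7/16 1/2 1]  gives 223/512
g_11 [BRRBBRBBBBR]  L=[0 1/4 3/8 13/32 27/64 55/128 111/256]  R=[223/512 7/16 1/2 1]  gives 445/1024
g_12 [BRRBBRBBBBRR]  L=[0 1/4 3/8 13/32 27/64 55/128 111/256]  R=[445/1024 223/512 7/16 1/2 1]  gives 889/2048
g_13 [BRRBBRBBBBRRR]  L=[0 1/4 3/8 13/32 27/64 55/128 111/256]  R=[889/2048 445/1024 223/512 7/16 1/2 1]  gives 1777/4096
g_14 [BRRBBRBBBBRRRB]  L=[0 1/4 3/8 13/32 27/64 55/128 111/256 1777/4096]  R=[889/2048 445/1024 223/512 7/16 1/2 1]  gives 3555/8192
g_15 [BRRBBRBBBBRRRBR]  L=[0 1/4 3/8 13/32 27/64 55/128 111/256 1777/4096]  R=[3555/8192 889/2048 445/1024 223/512 7/16 1/2 1]  gives 7109/16384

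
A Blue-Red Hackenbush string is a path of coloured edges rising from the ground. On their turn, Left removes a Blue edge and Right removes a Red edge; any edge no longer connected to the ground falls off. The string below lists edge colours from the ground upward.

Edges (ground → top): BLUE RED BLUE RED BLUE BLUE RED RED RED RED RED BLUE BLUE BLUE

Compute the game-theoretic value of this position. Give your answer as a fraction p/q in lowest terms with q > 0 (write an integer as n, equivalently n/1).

Build value(s[:k]) for k = 1..14, string s = BLUE RED BLUE RED BLUE BLUE RED RED RED RED RED BLUE BLUE BLUE.
1 of 14 · B · max L 0 · min R +∞ => 1
2 of 14 · BR · max L 0 · min R 1 => 1/2
3 of 14 · BRB · max L 1/2 · min R 1 => 3/4
4 of 14 · BRBR · max L 1/2 · min R 3/4 => 5/8
5 of 14 · BRBRB · max L 5/8 · min R 3/4 => 11/16
6 of 14 · BRBRBB · max L 11/16 · min R 3/4 => 23/32
7 of 14 · BRBRBBR · max L 11/16 · min R 23/32 => 45/64
8 of 14 · BRBRBBRR · max L 11/16 · min R 45/64 => 89/128
9 of 14 · BRBRBBRRR · max L 11/16 · min R 89/128 => 177/256
10 of 14 · BRBRBBRRRR · max L 11/16 · min R 177/256 => 353/512
11 of 14 · BRBRBBRRRRR · max L 11/16 · min R 353/512 => 705/1024
12 of 14 · BRBRBBRRRRRB · max L 705/1024 · min R 353/512 => 1411/2048
13 of 14 · BRBRBBRRRRRBB · max L 1411/2048 · min R 353/512 => 2823/4096
14 of 14 · BRBRBBRRRRRBBB · max L 2823/4096 · min R 353/512 => 5647/8192

5647/8192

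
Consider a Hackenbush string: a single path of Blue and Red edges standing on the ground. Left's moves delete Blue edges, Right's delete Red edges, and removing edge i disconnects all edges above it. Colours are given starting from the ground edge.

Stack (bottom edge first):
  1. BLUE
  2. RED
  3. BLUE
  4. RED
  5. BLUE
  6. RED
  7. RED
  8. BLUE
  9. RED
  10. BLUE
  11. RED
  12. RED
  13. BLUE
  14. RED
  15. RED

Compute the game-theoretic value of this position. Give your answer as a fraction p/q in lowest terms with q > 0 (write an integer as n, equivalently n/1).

Build value(s[:k]) for k = 1..15, string s = BLUE RED BLUE RED BLUE RED RED BLUE RED BLUE RED RED BLUE RED RED.
value_1 [B]  L=[0]  R=[(no moves)]  = 1
value_2 [BR]  L=[0]  R=[1]  = 1/2
value_3 [BRB]  L=[0; 1/2]  R=[1]  = 3/4
value_4 [BRBR]  L=[0; 1/2]  R=[3/4; 1]  = 5/8
value_5 [BRBRB]  L=[0; 1/2; 5/8]  R=[3/4; 1]  = 11/16
value_6 [BRBRBR]  L=[0; 1/2; 5/8]  R=[11/16; 3/4; 1]  = 21/32
value_7 [BRBRBRR]  L=[0; 1/2; 5/8]  R=[21/32; 11/16; 3/4; 1]  = 41/64
value_8 [BRBRBRRB]  L=[0; 1/2; 5/8; 41/64]  R=[21/32; 11/16; 3/4; 1]  = 83/128
value_9 [BRBRBRRBR]  L=[0; 1/2; 5/8; 41/64]  R=[83/128; 21/32; 11/16; 3/4; 1]  = 165/256
value_10 [BRBRBRRBRB]  L=[0; 1/2; 5/8; 41/64; 165/256]  R=[83/128; 21/32; 11/16; 3/4; 1]  = 331/512
value_11 [BRBRBRRBRBR]  L=[0; 1/2; 5/8; 41/64; 165/256]  R=[331/512; 83/128; 21/32; 11/16; 3/4; 1]  = 661/1024
value_12 [BRBRBRRBRBRR]  L=[0; 1/2; 5/8; 41/64; 165/256]  R=[661/1024; 331/512; 83/128; 21/32; 11/16; 3/4; 1]  = 1321/2048
value_13 [BRBRBRRBRBRRB]  L=[0; 1/2; 5/8; 41/64; 165/256; 1321/2048]  R=[661/1024; 331/512; 83/128; 21/32; 11/16; 3/4; 1]  = 2643/4096
value_14 [BRBRBRRBRBRRBR]  L=[0; 1/2; 5/8; 41/64; 165/256; 1321/2048]  R=[2643/4096; 661/1024; 331/512; 83/128; 21/32; 11/16; 3/4; 1]  = 5285/8192
value_15 [BRBRBRRBRBRRBRR]  L=[0; 1/2; 5/8; 41/64; 165/256; 1321/2048]  R=[5285/8192; 2643/4096; 661/1024; 331/512; 83/128; 21/32; 11/16; 3/4; 1]  = 10569/16384

10569/16384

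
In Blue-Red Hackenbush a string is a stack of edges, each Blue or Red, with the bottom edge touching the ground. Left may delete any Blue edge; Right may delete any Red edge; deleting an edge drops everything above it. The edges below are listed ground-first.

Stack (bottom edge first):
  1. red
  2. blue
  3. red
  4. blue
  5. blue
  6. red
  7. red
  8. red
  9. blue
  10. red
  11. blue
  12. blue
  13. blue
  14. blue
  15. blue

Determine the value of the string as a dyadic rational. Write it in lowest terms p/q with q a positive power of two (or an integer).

-10049/16384

step 1: add red to get r; options L={ (no moves) } R={ 0 } gives -1
step 2: add blue to get rb; options L={ -1 } R={ 0 } gives -1/2
step 3: add red to get rbr; options L={ -1 } R={ -1/2,0 } gives -3/4
step 4: add blue to get rbrb; options L={ -1,-3/4 } R={ -1/2,0 } gives -5/8
step 5: add blue to get rbrbb; options L={ -1,-3/4,-5/8 } R={ -1/2,0 } gives -9/16
step 6: add red to get rbrbbr; options L={ -1,-3/4,-5/8 } R={ -9/16,-1/2,0 } gives -19/32
step 7: add red to get rbrbbrr; options L={ -1,-3/4,-5/8 } R={ -19/32,-9/16,-1/2,0 } gives -39/64
step 8: add red to get rbrbbrrr; options L={ -1,-3/4,-5/8 } R={ -39/64,-19/32,-9/16,-1/2,0 } gives -79/128
step 9: add blue to get rbrbbrrrb; options L={ -1,-3/4,-5/8,-79/128 } R={ -39/64,-19/32,-9/16,-1/2,0 } gives -157/256
step 10: add red to get rbrbbrrrbr; options L={ -1,-3/4,-5/8,-79/128 } R={ -157/256,-39/64,-19/32,-9/16,-1/2,0 } gives -315/512
step 11: add blue to get rbrbbrrrbrb; options L={ -1,-3/4,-5/8,-79/128,-315/512 } R={ -157/256,-39/64,-19/32,-9/16,-1/2,0 } gives -629/1024
step 12: add blue to get rbrbbrrrbrbb; options L={ -1,-3/4,-5/8,-79/128,-315/512,-629/1024 } R={ -157/256,-39/64,-19/32,-9/16,-1/2,0 } gives -1257/2048
step 13: add blue to get rbrbbrrrbrbbb; options L={ -1,-3/4,-5/8,-79/128,-315/512,-629/1024,-1257/2048 } R={ -157/256,-39/64,-19/32,-9/16,-1/2,0 } gives -2513/4096
step 14: add blue to get rbrbbrrrbrbbbb; options L={ -1,-3/4,-5/8,-79/128,-315/512,-629/1024,-1257/2048,-2513/4096 } R={ -157/256,-39/64,-19/32,-9/16,-1/2,0 } gives -5025/8192
step 15: add blue to get rbrbbrrrbrbbbbb; options L={ -1,-3/4,-5/8,-79/128,-315/512,-629/1024,-1257/2048,-2513/4096,-5025/8192 } R={ -157/256,-39/64,-19/32,-9/16,-1/2,0 } gives -10049/16384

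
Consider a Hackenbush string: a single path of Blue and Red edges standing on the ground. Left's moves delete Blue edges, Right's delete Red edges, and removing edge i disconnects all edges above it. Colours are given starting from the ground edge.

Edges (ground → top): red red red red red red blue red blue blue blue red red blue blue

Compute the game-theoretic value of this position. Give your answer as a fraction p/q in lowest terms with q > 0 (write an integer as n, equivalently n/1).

-2841/512

1 of 15 · r · max L −∞ · min R 0 so -1
2 of 15 · rr · max L −∞ · min R -1 so -2
3 of 15 · rrr · max L −∞ · min R -2 so -3
4 of 15 · rrrr · max L −∞ · min R -3 so -4
5 of 15 · rrrrr · max L −∞ · min R -4 so -5
6 of 15 · rrrrrr · max L −∞ · min R -5 so -6
7 of 15 · rrrrrrb · max L -6 · min R -5 so -11/2
8 of 15 · rrrrrrbr · max L -6 · min R -11/2 so -23/4
9 of 15 · rrrrrrbrb · max L -23/4 · min R -11/2 so -45/8
10 of 15 · rrrrrrbrbb · max L -45/8 · min R -11/2 so -89/16
11 of 15 · rrrrrrbrbbb · max L -89/16 · min R -11/2 so -177/32
12 of 15 · rrrrrrbrbbbr · max L -89/16 · min R -177/32 so -355/64
13 of 15 · rrrrrrbrbbbrr · max L -89/16 · min R -355/64 so -711/128
14 of 15 · rrrrrrbrbbbrrb · max L -711/128 · min R -355/64 so -1421/256
15 of 15 · rrrrrrbrbbbrrbb · max L -1421/256 · min R -355/64 so -2841/512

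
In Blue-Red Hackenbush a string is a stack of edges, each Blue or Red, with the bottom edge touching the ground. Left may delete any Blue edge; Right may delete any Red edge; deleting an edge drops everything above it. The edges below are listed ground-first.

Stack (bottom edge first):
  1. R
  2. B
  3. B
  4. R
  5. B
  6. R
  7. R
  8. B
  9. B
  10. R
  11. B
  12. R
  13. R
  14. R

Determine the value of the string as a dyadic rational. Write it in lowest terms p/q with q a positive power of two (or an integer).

-2863/8192

Prefix values for R B B R B R R B B R B R R R via {L|R} + simplicity:
R: Left { ∅ }, Right { 0 } so simplest -1
RB: Left { -1 }, Right { 0 } so simplest -1/2
RBB: Left { -1,-1/2 }, Right { 0 } so simplest -1/4
RBBR: Left { -1,-1/2 }, Right { -1/4,0 } so simplest -3/8
RBBRB: Left { -1,-1/2,-3/8 }, Right { -1/4,0 } so simplest -5/16
RBBRBR: Left { -1,-1/2,-3/8 }, Right { -5/16,-1/4,0 } so simplest -11/32
RBBRBRR: Left { -1,-1/2,-3/8 }, Right { -11/32,-5/16,-1/4,0 } so simplest -23/64
RBBRBRRB: Left { -1,-1/2,-3/8,-23/64 }, Right { -11/32,-5/16,-1/4,0 } so simplest -45/128
RBBRBRRBB: Left { -1,-1/2,-3/8,-23/64,-45/128 }, Right { -11/32,-5/16,-1/4,0 } so simplest -89/256
RBBRBRRBBR: Left { -1,-1/2,-3/8,-23/64,-45/128 }, Right { -89/256,-11/32,-5/16,-1/4,0 } so simplest -179/512
RBBRBRRBBRB: Left { -1,-1/2,-3/8,-23/64,-45/128,-179/512 }, Right { -89/256,-11/32,-5/16,-1/4,0 } so simplest -357/1024
RBBRBRRBBRBR: Left { -1,-1/2,-3/8,-23/64,-45/128,-179/512 }, Right { -357/1024,-89/256,-11/32,-5/16,-1/4,0 } so simplest -715/2048
RBBRBRRBBRBRR: Left { -1,-1/2,-3/8,-23/64,-45/128,-179/512 }, Right { -715/2048,-357/1024,-89/256,-11/32,-5/16,-1/4,0 } so simplest -1431/4096
RBBRBRRBBRBRRR: Left { -1,-1/2,-3/8,-23/64,-45/128,-179/512 }, Right { -1431/4096,-715/2048,-357/1024,-89/256,-11/32,-5/16,-1/4,0 } so simplest -2863/8192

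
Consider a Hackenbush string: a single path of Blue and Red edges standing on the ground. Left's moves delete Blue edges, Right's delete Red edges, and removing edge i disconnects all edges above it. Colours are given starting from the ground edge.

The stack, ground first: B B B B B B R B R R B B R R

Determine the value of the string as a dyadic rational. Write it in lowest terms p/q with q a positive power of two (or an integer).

1433/256

1 of 14 · B · max L 0 · min R +∞ => 1
2 of 14 · BB · max L 1 · min R +∞ => 2
3 of 14 · BBB · max L 2 · min R +∞ => 3
4 of 14 · BBBB · max L 3 · min R +∞ => 4
5 of 14 · BBBBB · max L 4 · min R +∞ => 5
6 of 14 · BBBBBB · max L 5 · min R +∞ => 6
7 of 14 · BBBBBBR · max L 5 · min R 6 => 11/2
8 of 14 · BBBBBBRB · max L 11/2 · min R 6 => 23/4
9 of 14 · BBBBBBRBR · max L 11/2 · min R 23/4 => 45/8
10 of 14 · BBBBBBRBRR · max L 11/2 · min R 45/8 => 89/16
11 of 14 · BBBBBBRBRRB · max L 89/16 · min R 45/8 => 179/32
12 of 14 · BBBBBBRBRRBB · max L 179/32 · min R 45/8 => 359/64
13 of 14 · BBBBBBRBRRBBR · max L 179/32 · min R 359/64 => 717/128
14 of 14 · BBBBBBRBRRBBRR · max L 179/32 · min R 717/128 => 1433/256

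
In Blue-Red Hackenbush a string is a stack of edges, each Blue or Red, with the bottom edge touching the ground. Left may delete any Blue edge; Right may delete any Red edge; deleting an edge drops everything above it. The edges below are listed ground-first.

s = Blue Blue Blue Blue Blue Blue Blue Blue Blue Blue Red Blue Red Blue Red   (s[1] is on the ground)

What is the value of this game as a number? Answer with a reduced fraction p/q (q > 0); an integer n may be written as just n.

309/32

step 1: add Blue to get B; options L={ 0 } R={ (no moves) } = 1
step 2: add Blue to get BB; options L={ 0,1 } R={ (no moves) } = 2
step 3: add Blue to get BBB; options L={ 0,1,2 } R={ (no moves) } = 3
step 4: add Blue to get BBBB; options L={ 0,1,2,3 } R={ (no moves) } = 4
step 5: add Blue to get BBBBB; options L={ 0,1,2,3,4 } R={ (no moves) } = 5
step 6: add Blue to get BBBBBB; options L={ 0,1,2,3,4,5 } R={ (no moves) } = 6
step 7: add Blue to get BBBBBBB; options L={ 0,1,2,3,4,5,6 } R={ (no moves) } = 7
step 8: add Blue to get BBBBBBBB; options L={ 0,1,2,3,4,5,6,7 } R={ (no moves) } = 8
step 9: add Blue to get BBBBBBBBB; options L={ 0,1,2,3,4,5,6,7,8 } R={ (no moves) } = 9
step 10: add Blue to get BBBBBBBBBB; options L={ 0,1,2,3,4,5,6,7,8,9 } R={ (no moves) } = 10
step 11: add Red to get BBBBBBBBBBR; options L={ 0,1,2,3,4,5,6,7,8,9 } R={ 10 } = 19/2
step 12: add Blue to get BBBBBBBBBBRB; options L={ 0,1,2,3,4,5,6,7,8,9,19/2 } R={ 10 } = 39/4
step 13: add Red to get BBBBBBBBBBRBR; options L={ 0,1,2,3,4,5,6,7,8,9,19/2 } R={ 39/4,10 } = 77/8
step 14: add Blue to get BBBBBBBBBBRBRB; options L={ 0,1,2,3,4,5,6,7,8,9,19/2,77/8 } R={ 39/4,10 } = 155/16
step 15: add Red to get BBBBBBBBBBRBRBR; options L={ 0,1,2,3,4,5,6,7,8,9,19/2,77/8 } R={ 155/16,39/4,10 } = 309/32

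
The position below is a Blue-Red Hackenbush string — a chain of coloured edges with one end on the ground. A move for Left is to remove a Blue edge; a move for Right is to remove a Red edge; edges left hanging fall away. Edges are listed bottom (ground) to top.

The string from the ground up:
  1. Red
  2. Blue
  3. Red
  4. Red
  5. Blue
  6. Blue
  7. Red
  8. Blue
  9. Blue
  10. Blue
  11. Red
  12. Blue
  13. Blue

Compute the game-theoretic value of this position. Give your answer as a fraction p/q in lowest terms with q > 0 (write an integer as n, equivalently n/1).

G(R) = { ∅ | 0 } => -1
G(RB) = { -1 | 0 } => -1/2
G(RBR) = { -1 | -1/2, 0 } => -3/4
G(RBRR) = { -1 | -3/4, -1/2, 0 } => -7/8
G(RBRRB) = { -1, -7/8 | -3/4, -1/2, 0 } => -13/16
G(RBRRBB) = { -1, -7/8, -13/16 | -3/4, -1/2, 0 } => -25/32
G(RBRRBBR) = { -1, -7/8, -13/16 | -25/32, -3/4, -1/2, 0 } => -51/64
G(RBRRBBRB) = { -1, -7/8, -13/16, -51/64 | -25/32, -3/4, -1/2, 0 } => -101/128
G(RBRRBBRBB) = { -1, -7/8, -13/16, -51/64, -101/128 | -25/32, -3/4, -1/2, 0 } => -201/256
G(RBRRBBRBBB) = { -1, -7/8, -13/16, -51/64, -101/128, -201/256 | -25/32, -3/4, -1/2, 0 } => -401/512
G(RBRRBBRBBBR) = { -1, -7/8, -13/16, -51/64, -101/128, -201/256 | -401/512, -25/32, -3/4, -1/2, 0 } => -803/1024
G(RBRRBBRBBBRB) = { -1, -7/8, -13/16, -51/64, -101/128, -201/256, -803/1024 | -401/512, -25/32, -3/4, -1/2, 0 } => -1605/2048
G(RBRRBBRBBBRBB) = { -1, -7/8, -13/16, -51/64, -101/128, -201/256, -803/1024, -1605/2048 | -401/512, -25/32, -3/4, -1/2, 0 } => -3209/4096

-3209/4096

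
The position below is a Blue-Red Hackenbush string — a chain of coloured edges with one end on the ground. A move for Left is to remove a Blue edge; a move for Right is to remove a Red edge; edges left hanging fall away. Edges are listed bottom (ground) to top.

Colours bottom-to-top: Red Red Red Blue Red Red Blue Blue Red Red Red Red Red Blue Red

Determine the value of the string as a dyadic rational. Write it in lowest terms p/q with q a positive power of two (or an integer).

edge 1 of 15 (Red): { · | 0 } = -1
edge 2 of 15 (Red): { · | -1, 0 } = -2
edge 3 of 15 (Red): { · | -2, -1, 0 } = -3
edge 4 of 15 (Blue): { -3 | -2, -1, 0 } = -5/2
edge 5 of 15 (Red): { -3 | -5/2, -2, -1, 0 } = -11/4
edge 6 of 15 (Red): { -3 | -11/4, -5/2, -2, -1, 0 } = -23/8
edge 7 of 15 (Blue): { -3, -23/8 | -11/4, -5/2, -2, -1, 0 } = -45/16
edge 8 of 15 (Blue): { -3, -23/8, -45/16 | -11/4, -5/2, -2, -1, 0 } = -89/32
edge 9 of 15 (Red): { -3, -23/8, -45/16 | -89/32, -11/4, -5/2, -2, -1, 0 } = -179/64
edge 10 of 15 (Red): { -3, -23/8, -45/16 | -179/64, -89/32, -11/4, -5/2, -2, -1, 0 } = -359/128
edge 11 of 15 (Red): { -3, -23/8, -45/16 | -359/128, -179/64, -89/32, -11/4, -5/2, -2, -1, 0 } = -719/256
edge 12 of 15 (Red): { -3, -23/8, -45/16 | -719/256, -359/128, -179/64, -89/32, -11/4, -5/2, -2, -1, 0 } = -1439/512
edge 13 of 15 (Red): { -3, -23/8, -45/16 | -1439/512, -719/256, -359/128, -179/64, -89/32, -11/4, -5/2, -2, -1, 0 } = -2879/1024
edge 14 of 15 (Blue): { -3, -23/8, -45/16, -2879/1024 | -1439/512, -719/256, -359/128, -179/64, -89/32, -11/4, -5/2, -2, -1, 0 } = -5757/2048
edge 15 of 15 (Red): { -3, -23/8, -45/16, -2879/1024 | -5757/2048, -1439/512, -719/256, -359/128, -179/64, -89/32, -11/4, -5/2, -2, -1, 0 } = -11515/4096

-11515/4096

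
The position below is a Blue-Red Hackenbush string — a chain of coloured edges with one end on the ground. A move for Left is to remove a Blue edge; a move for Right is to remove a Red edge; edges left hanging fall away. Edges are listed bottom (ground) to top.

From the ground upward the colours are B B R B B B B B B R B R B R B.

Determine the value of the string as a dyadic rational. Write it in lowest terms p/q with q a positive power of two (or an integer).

Recurse on prefixes of the 15-edge string B B R B B B B B B R B R B R B:
1 of 15 · B · max L 0 · min R +∞ => 1
2 of 15 · BB · max L 1 · min R +∞ => 2
3 of 15 · BBR · max L 1 · min R 2 => 3/2
4 of 15 · BBRB · max L 3/2 · min R 2 => 7/4
5 of 15 · BBRBB · max L 7/4 · min R 2 => 15/8
6 of 15 · BBRBBB · max L 15/8 · min R 2 => 31/16
7 of 15 · BBRBBBB · max L 31/16 · min R 2 => 63/32
8 of 15 · BBRBBBBB · max L 63/32 · min R 2 => 127/64
9 of 15 · BBRBBBBBB · max L 127/64 · min R 2 => 255/128
10 of 15 · BBRBBBBBBR · max L 127/64 · min R 255/128 => 509/256
11 of 15 · BBRBBBBBBRB · max L 509/256 · min R 255/128 => 1019/512
12 of 15 · BBRBBBBBBRBR · max L 509/256 · min R 1019/512 => 2037/1024
13 of 15 · BBRBBBBBBRBRB · max L 2037/1024 · min R 1019/512 => 4075/2048
14 of 15 · BBRBBBBBBRBRBR · max L 2037/1024 · min R 4075/2048 => 8149/4096
15 of 15 · BBRBBBBBBRBRBRB · max L 8149/4096 · min R 4075/2048 => 16299/8192

16299/8192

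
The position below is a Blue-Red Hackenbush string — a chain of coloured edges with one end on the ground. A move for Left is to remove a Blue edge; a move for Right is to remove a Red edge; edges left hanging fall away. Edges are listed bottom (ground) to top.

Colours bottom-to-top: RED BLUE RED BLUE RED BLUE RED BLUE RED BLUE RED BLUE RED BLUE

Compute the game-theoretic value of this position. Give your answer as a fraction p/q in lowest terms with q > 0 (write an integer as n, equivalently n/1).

Prefix values for RED BLUE RED BLUE RED BLUE RED BLUE RED BLUE RED BLUE RED BLUE via {L|R} + simplicity:
R: Left {  }, Right { 0 } => simplest -1
RB: Left { -1 }, Right { 0 } => simplest -1/2
RBR: Left { -1 }, Right { -1/2, 0 } => simplest -3/4
RBRB: Left { -1, -3/4 }, Right { -1/2, 0 } => simplest -5/8
RBRBR: Left { -1, -3/4 }, Right { -5/8, -1/2, 0 } => simplest -11/16
RBRBRB: Left { -1, -3/4, -11/16 }, Right { -5/8, -1/2, 0 } => simplest -21/32
RBRBRBR: Left { -1, -3/4, -11/16 }, Right { -21/32, -5/8, -1/2, 0 } => simplest -43/64
RBRBRBRB: Left { -1, -3/4, -11/16, -43/64 }, Right { -21/32, -5/8, -1/2, 0 } => simplest -85/128
RBRBRBRBR: Left { -1, -3/4, -11/16, -43/64 }, Right { -85/128, -21/32, -5/8, -1/2, 0 } => simplest -171/256
RBRBRBRBRB: Left { -1, -3/4, -11/16, -43/64, -171/256 }, Right { -85/128, -21/32, -5/8, -1/2, 0 } => simplest -341/512
RBRBRBRBRBR: Left { -1, -3/4, -11/16, -43/64, -171/256 }, Right { -341/512, -85/128, -21/32, -5/8, -1/2, 0 } => simplest -683/1024
RBRBRBRBRBRB: Left { -1, -3/4, -11/16, -43/64, -171/256, -683/1024 }, Right { -341/512, -85/128, -21/32, -5/8, -1/2, 0 } => simplest -1365/2048
RBRBRBRBRBRBR: Left { -1, -3/4, -11/16, -43/64, -171/256, -683/1024 }, Right { -1365/2048, -341/512, -85/128, -21/32, -5/8, -1/2, 0 } => simplest -2731/4096
RBRBRBRBRBRBRB: Left { -1, -3/4, -11/16, -43/64, -171/256, -683/1024, -2731/4096 }, Right { -1365/2048, -341/512, -85/128, -21/32, -5/8, -1/2, 0 } => simplest -5461/8192

-5461/8192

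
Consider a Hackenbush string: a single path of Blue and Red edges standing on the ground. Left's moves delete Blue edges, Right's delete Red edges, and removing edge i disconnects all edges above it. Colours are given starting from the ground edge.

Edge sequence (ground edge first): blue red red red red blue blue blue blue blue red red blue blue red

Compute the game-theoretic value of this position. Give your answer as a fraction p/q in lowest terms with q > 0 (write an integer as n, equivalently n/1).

1997/16384

val(b) = { 0 | — } ⇒ 1
val(br) = { 0 | 1 } ⇒ 1/2
val(brr) = { 0 | 1/2,1 } ⇒ 1/4
val(brrr) = { 0 | 1/4,1/2,1 } ⇒ 1/8
val(brrrr) = { 0 | 1/8,1/4,1/2,1 } ⇒ 1/16
val(brrrrb) = { 0,1/16 | 1/8,1/4,1/2,1 } ⇒ 3/32
val(brrrrbb) = { 0,1/16,3/32 | 1/8,1/4,1/2,1 } ⇒ 7/64
val(brrrrbbb) = { 0,1/16,3/32,7/64 | 1/8,1/4,1/2,1 } ⇒ 15/128
val(brrrrbbbb) = { 0,1/16,3/32,7/64,15/128 | 1/8,1/4,1/2,1 } ⇒ 31/256
val(brrrrbbbbb) = { 0,1/16,3/32,7/64,15/128,31/256 | 1/8,1/4,1/2,1 } ⇒ 63/512
val(brrrrbbbbbr) = { 0,1/16,3/32,7/64,15/128,31/256 | 63/512,1/8,1/4,1/2,1 } ⇒ 125/1024
val(brrrrbbbbbrr) = { 0,1/16,3/32,7/64,15/128,31/256 | 125/1024,63/512,1/8,1/4,1/2,1 } ⇒ 249/2048
val(brrrrbbbbbrrb) = { 0,1/16,3/32,7/64,15/128,31/256,249/2048 | 125/1024,63/512,1/8,1/4,1/2,1 } ⇒ 499/4096
val(brrrrbbbbbrrbb) = { 0,1/16,3/32,7/64,15/128,31/256,249/2048,499/4096 | 125/1024,63/512,1/8,1/4,1/2,1 } ⇒ 999/8192
val(brrrrbbbbbrrbbr) = { 0,1/16,3/32,7/64,15/128,31/256,249/2048,499/4096 | 999/8192,125/1024,63/512,1/8,1/4,1/2,1 } ⇒ 1997/16384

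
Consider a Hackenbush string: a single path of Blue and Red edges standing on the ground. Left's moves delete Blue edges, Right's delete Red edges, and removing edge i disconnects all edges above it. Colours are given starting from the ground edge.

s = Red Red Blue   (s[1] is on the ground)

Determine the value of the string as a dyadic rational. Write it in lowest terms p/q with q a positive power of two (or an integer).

Recurse on prefixes of the 3-edge string Red Red Blue:
val_1 [R]  L=[]  R=[0]  → -1
val_2 [RR]  L=[]  R=[-1 0]  → -2
val_3 [RRB]  L=[-2]  R=[-1 0]  → -3/2

-3/2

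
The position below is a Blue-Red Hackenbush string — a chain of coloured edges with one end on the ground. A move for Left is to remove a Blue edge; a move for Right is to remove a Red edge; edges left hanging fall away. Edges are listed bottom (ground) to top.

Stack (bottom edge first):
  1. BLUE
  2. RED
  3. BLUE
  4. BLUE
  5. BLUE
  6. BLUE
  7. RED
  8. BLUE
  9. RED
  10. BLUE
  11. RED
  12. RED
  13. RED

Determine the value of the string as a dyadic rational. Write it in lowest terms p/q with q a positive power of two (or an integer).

B: Left { 0 }, Right { — } = simplest 1
BR: Left { 0 }, Right { 1 } = simplest 1/2
BRB: Left { 0,1/2 }, Right { 1 } = simplest 3/4
BRBB: Left { 0,1/2,3/4 }, Right { 1 } = simplest 7/8
BRBBB: Left { 0,1/2,3/4,7/8 }, Right { 1 } = simplest 15/16
BRBBBB: Left { 0,1/2,3/4,7/8,15/16 }, Right { 1 } = simplest 31/32
BRBBBBR: Left { 0,1/2,3/4,7/8,15/16 }, Right { 31/32,1 } = simplest 61/64
BRBBBBRB: Left { 0,1/2,3/4,7/8,15/16,61/64 }, Right { 31/32,1 } = simplest 123/128
BRBBBBRBR: Left { 0,1/2,3/4,7/8,15/16,61/64 }, Right { 123/128,31/32,1 } = simplest 245/256
BRBBBBRBRB: Left { 0,1/2,3/4,7/8,15/16,61/64,245/256 }, Right { 123/128,31/32,1 } = simplest 491/512
BRBBBBRBRBR: Left { 0,1/2,3/4,7/8,15/16,61/64,245/256 }, Right { 491/512,123/128,31/32,1 } = simplest 981/1024
BRBBBBRBRBRR: Left { 0,1/2,3/4,7/8,15/16,61/64,245/256 }, Right { 981/1024,491/512,123/128,31/32,1 } = simplest 1961/2048
BRBBBBRBRBRRR: Left { 0,1/2,3/4,7/8,15/16,61/64,245/256 }, Right { 1961/2048,981/1024,491/512,123/128,31/32,1 } = simplest 3921/4096

3921/4096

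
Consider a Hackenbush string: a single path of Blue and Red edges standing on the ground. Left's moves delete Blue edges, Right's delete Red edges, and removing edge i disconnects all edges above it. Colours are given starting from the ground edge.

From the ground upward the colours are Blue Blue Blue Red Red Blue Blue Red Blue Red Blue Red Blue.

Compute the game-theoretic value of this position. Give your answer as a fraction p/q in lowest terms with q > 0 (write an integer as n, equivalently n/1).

1 of 13 · B · max L 0 · min R +∞ → 1
2 of 13 · BB · max L 1 · min R +∞ → 2
3 of 13 · BBB · max L 2 · min R +∞ → 3
4 of 13 · BBBR · max L 2 · min R 3 → 5/2
5 of 13 · BBBRR · max L 2 · min R 5/2 → 9/4
6 of 13 · BBBRRB · max L 9/4 · min R 5/2 → 19/8
7 of 13 · BBBRRBB · max L 19/8 · min R 5/2 → 39/16
8 of 13 · BBBRRBBR · max L 19/8 · min R 39/16 → 77/32
9 of 13 · BBBRRBBRB · max L 77/32 · min R 39/16 → 155/64
10 of 13 · BBBRRBBRBR · max L 77/32 · min R 155/64 → 309/128
11 of 13 · BBBRRBBRBRB · max L 309/128 · min R 155/64 → 619/256
12 of 13 · BBBRRBBRBRBR · max L 309/128 · min R 619/256 → 1237/512
13 of 13 · BBBRRBBRBRBRB · max L 1237/512 · min R 619/256 → 2475/1024

2475/1024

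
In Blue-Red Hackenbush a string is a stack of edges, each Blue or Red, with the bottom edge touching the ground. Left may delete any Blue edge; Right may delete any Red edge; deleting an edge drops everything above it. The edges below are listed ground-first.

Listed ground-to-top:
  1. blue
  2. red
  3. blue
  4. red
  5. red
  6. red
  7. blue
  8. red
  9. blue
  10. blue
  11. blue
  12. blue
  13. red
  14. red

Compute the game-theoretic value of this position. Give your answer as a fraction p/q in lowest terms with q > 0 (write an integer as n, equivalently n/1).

Recurse on prefixes of the 14-edge string blue red blue red red red blue red blue blue blue blue red red:
b: Left { 0 }, Right { — } -> simplest 1
br: Left { 0 }, Right { 1 } -> simplest 1/2
brb: Left { 0,1/2 }, Right { 1 } -> simplest 3/4
brbr: Left { 0,1/2 }, Right { 3/4,1 } -> simplest 5/8
brbrr: Left { 0,1/2 }, Right { 5/8,3/4,1 } -> simplest 9/16
brbrrr: Left { 0,1/2 }, Right { 9/16,5/8,3/4,1 } -> simplest 17/32
brbrrrb: Left { 0,1/2,17/32 }, Right { 9/16,5/8,3/4,1 } -> simplest 35/64
brbrrrbr: Left { 0,1/2,17/32 }, Right { 35/64,9/16,5/8,3/4,1 } -> simplest 69/128
brbrrrbrb: Left { 0,1/2,17/32,69/128 }, Right { 35/64,9/16,5/8,3/4,1 } -> simplest 139/256
brbrrrbrbb: Left { 0,1/2,17/32,69/128,139/256 }, Right { 35/64,9/16,5/8,3/4,1 } -> simplest 279/512
brbrrrbrbbb: Left { 0,1/2,17/32,69/128,139/256,279/512 }, Right { 35/64,9/16,5/8,3/4,1 } -> simplest 559/1024
brbrrrbrbbbb: Left { 0,1/2,17/32,69/128,139/256,279/512,559/1024 }, Right { 35/64,9/16,5/8,3/4,1 } -> simplest 1119/2048
brbrrrbrbbbbr: Left { 0,1/2,17/32,69/128,139/256,279/512,559/1024 }, Right { 1119/2048,35/64,9/16,5/8,3/4,1 } -> simplest 2237/4096
brbrrrbrbbbbrr: Left { 0,1/2,17/32,69/128,139/256,279/512,559/1024 }, Right { 2237/4096,1119/2048,35/64,9/16,5/8,3/4,1 } -> simplest 4473/8192

4473/8192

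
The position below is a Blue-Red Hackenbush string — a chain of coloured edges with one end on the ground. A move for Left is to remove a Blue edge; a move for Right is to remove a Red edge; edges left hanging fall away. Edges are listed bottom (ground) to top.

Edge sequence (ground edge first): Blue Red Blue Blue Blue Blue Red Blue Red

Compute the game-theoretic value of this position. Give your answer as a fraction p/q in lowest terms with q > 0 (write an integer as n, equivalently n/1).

1 of 9 · B · max L 0 · min R +∞ → 1
2 of 9 · BR · max L 0 · min R 1 → 1/2
3 of 9 · BRB · max L 1/2 · min R 1 → 3/4
4 of 9 · BRBB · max L 3/4 · min R 1 → 7/8
5 of 9 · BRBBB · max L 7/8 · min R 1 → 15/16
6 of 9 · BRBBBB · max L 15/16 · min R 1 → 31/32
7 of 9 · BRBBBBR · max L 15/16 · min R 31/32 → 61/64
8 of 9 · BRBBBBRB · max L 61/64 · min R 31/32 → 123/128
9 of 9 · BRBBBBRBR · max L 61/64 · min R 123/128 → 245/256

245/256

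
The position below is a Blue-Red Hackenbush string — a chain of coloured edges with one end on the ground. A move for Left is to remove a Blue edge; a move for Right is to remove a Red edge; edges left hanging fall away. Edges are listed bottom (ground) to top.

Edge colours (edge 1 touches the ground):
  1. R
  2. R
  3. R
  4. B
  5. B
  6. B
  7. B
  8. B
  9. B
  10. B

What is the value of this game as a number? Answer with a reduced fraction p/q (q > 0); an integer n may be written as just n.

-257/128

Prefix values for R R R B B B B B B B via {L|R} + simplicity:
edge 1 of 10 (R): { none | 0 } — -1
edge 2 of 10 (R): { none | -1, 0 } — -2
edge 3 of 10 (R): { none | -2, -1, 0 } — -3
edge 4 of 10 (B): { -3 | -2, -1, 0 } — -5/2
edge 5 of 10 (B): { -3, -5/2 | -2, -1, 0 } — -9/4
edge 6 of 10 (B): { -3, -5/2, -9/4 | -2, -1, 0 } — -17/8
edge 7 of 10 (B): { -3, -5/2, -9/4, -17/8 | -2, -1, 0 } — -33/16
edge 8 of 10 (B): { -3, -5/2, -9/4, -17/8, -33/16 | -2, -1, 0 } — -65/32
edge 9 of 10 (B): { -3, -5/2, -9/4, -17/8, -33/16, -65/32 | -2, -1, 0 } — -129/64
edge 10 of 10 (B): { -3, -5/2, -9/4, -17/8, -33/16, -65/32, -129/64 | -2, -1, 0 } — -257/128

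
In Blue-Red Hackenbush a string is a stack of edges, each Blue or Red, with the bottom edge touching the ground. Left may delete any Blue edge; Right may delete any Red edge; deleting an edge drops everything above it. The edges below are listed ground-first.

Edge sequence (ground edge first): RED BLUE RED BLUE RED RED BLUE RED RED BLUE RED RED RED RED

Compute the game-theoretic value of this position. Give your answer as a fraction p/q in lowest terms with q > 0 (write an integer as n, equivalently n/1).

Build G(s[:k]) for k = 1..14, string s = RED BLUE RED BLUE RED RED BLUE RED RED BLUE RED RED RED RED.
1 of 14 · R · max L −∞ · min R 0 gives -1
2 of 14 · RB · max L -1 · min R 0 gives -1/2
3 of 14 · RBR · max L -1 · min R -1/2 gives -3/4
4 of 14 · RBRB · max L -3/4 · min R -1/2 gives -5/8
5 of 14 · RBRBR · max L -3/4 · min R -5/8 gives -11/16
6 of 14 · RBRBRR · max L -3/4 · min R -11/16 gives -23/32
7 of 14 · RBRBRRB · max L -23/32 · min R -11/16 gives -45/64
8 of 14 · RBRBRRBR · max L -23/32 · min R -45/64 gives -91/128
9 of 14 · RBRBRRBRR · max L -23/32 · min R -91/128 gives -183/256
10 of 14 · RBRBRRBRRB · max L -183/256 · min R -91/128 gives -365/512
11 of 14 · RBRBRRBRRBR · max L -183/256 · min R -365/512 gives -731/1024
12 of 14 · RBRBRRBRRBRR · max L -183/256 · min R -731/1024 gives -1463/2048
13 of 14 · RBRBRRBRRBRRR · max L -183/256 · min R -1463/2048 gives -2927/4096
14 of 14 · RBRBRRBRRBRRRR · max L -183/256 · min R -2927/4096 gives -5855/8192

-5855/8192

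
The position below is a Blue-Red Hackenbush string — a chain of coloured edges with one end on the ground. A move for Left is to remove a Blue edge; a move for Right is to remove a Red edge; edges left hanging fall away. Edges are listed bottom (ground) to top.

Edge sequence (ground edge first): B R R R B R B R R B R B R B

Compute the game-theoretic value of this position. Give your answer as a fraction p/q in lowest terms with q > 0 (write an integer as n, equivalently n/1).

B: Left { 0 }, Right { ∅ } => simplest 1
BR: Left { 0 }, Right { 1 } => simplest 1/2
BRR: Left { 0 }, Right { 1/2 1 } => simplest 1/4
BRRR: Left { 0 }, Right { 1/4 1/2 1 } => simplest 1/8
BRRRB: Left { 0 1/8 }, Right { 1/4 1/2 1 } => simplest 3/16
BRRRBR: Left { 0 1/8 }, Right { 3/16 1/4 1/2 1 } => simplest 5/32
BRRRBRB: Left { 0 1/8 5/32 }, Right { 3/16 1/4 1/2 1 } => simplest 11/64
BRRRBRBR: Left { 0 1/8 5/32 }, Right { 11/64 3/16 1/4 1/2 1 } => simplest 21/128
BRRRBRBRR: Left { 0 1/8 5/32 }, Right { 21/128 11/64 3/16 1/4 1/2 1 } => simplest 41/256
BRRRBRBRRB: Left { 0 1/8 5/32 41/256 }, Right { 21/128 11/64 3/16 1/4 1/2 1 } => simplest 83/512
BRRRBRBRRBR: Left { 0 1/8 5/32 41/256 }, Right { 83/512 21/128 11/64 3/16 1/4 1/2 1 } => simplest 165/1024
BRRRBRBRRBRB: Left { 0 1/8 5/32 41/256 165/1024 }, Right { 83/512 21/128 11/64 3/16 1/4 1/2 1 } => simplest 331/2048
BRRRBRBRRBRBR: Left { 0 1/8 5/32 41/256 165/1024 }, Right { 331/2048 83/512 21/128 11/64 3/16 1/4 1/2 1 } => simplest 661/4096
BRRRBRBRRBRBRB: Left { 0 1/8 5/32 41/256 165/1024 661/4096 }, Right { 331/2048 83/512 21/128 11/64 3/16 1/4 1/2 1 } => simplest 1323/8192

1323/8192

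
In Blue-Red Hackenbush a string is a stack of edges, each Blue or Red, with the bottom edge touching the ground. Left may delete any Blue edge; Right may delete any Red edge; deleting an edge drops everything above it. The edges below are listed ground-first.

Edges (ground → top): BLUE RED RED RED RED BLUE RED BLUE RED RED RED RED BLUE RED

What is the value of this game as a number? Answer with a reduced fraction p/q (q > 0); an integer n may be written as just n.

edge 1 of 14 (BLUE): { 0 | · } — 1
edge 2 of 14 (RED): { 0 | 1 } — 1/2
edge 3 of 14 (RED): { 0 | 1/2, 1 } — 1/4
edge 4 of 14 (RED): { 0 | 1/4, 1/2, 1 } — 1/8
edge 5 of 14 (RED): { 0 | 1/8, 1/4, 1/2, 1 } — 1/16
edge 6 of 14 (BLUE): { 0, 1/16 | 1/8, 1/4, 1/2, 1 } — 3/32
edge 7 of 14 (RED): { 0, 1/16 | 3/32, 1/8, 1/4, 1/2, 1 } — 5/64
edge 8 of 14 (BLUE): { 0, 1/16, 5/64 | 3/32, 1/8, 1/4, 1/2, 1 } — 11/128
edge 9 of 14 (RED): { 0, 1/16, 5/64 | 11/128, 3/32, 1/8, 1/4, 1/2, 1 } — 21/256
edge 10 of 14 (RED): { 0, 1/16, 5/64 | 21/256, 11/128, 3/32, 1/8, 1/4, 1/2, 1 } — 41/512
edge 11 of 14 (RED): { 0, 1/16, 5/64 | 41/512, 21/256, 11/128, 3/32, 1/8, 1/4, 1/2, 1 } — 81/1024
edge 12 of 14 (RED): { 0, 1/16, 5/64 | 81/1024, 41/512, 21/256, 11/128, 3/32, 1/8, 1/4, 1/2, 1 } — 161/2048
edge 13 of 14 (BLUE): { 0, 1/16, 5/64, 161/2048 | 81/1024, 41/512, 21/256, 11/128, 3/32, 1/8, 1/4, 1/2, 1 } — 323/4096
edge 14 of 14 (RED): { 0, 1/16, 5/64, 161/2048 | 323/4096, 81/1024, 41/512, 21/256, 11/128, 3/32, 1/8, 1/4, 1/2, 1 } — 645/8192

645/8192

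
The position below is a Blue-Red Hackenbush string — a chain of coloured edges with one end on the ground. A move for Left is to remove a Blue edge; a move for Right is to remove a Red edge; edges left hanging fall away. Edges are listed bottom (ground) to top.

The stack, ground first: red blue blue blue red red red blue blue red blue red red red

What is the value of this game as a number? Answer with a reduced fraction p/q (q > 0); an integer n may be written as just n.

v_1 [r]  L=[]  R=[0]  ⇒ -1
v_2 [rb]  L=[-1]  R=[0]  ⇒ -1/2
v_3 [rbb]  L=[-1; -1/2]  R=[0]  ⇒ -1/4
v_4 [rbbb]  L=[-1; -1/2; -1/4]  R=[0]  ⇒ -1/8
v_5 [rbbbr]  L=[-1; -1/2; -1/4]  R=[-1/8; 0]  ⇒ -3/16
v_6 [rbbbrr]  L=[-1; -1/2; -1/4]  R=[-3/16; -1/8; 0]  ⇒ -7/32
v_7 [rbbbrrr]  L=[-1; -1/2; -1/4]  R=[-7/32; -3/16; -1/8; 0]  ⇒ -15/64
v_8 [rbbbrrrb]  L=[-1; -1/2; -1/4; -15/64]  R=[-7/32; -3/16; -1/8; 0]  ⇒ -29/128
v_9 [rbbbrrrbb]  L=[-1; -1/2; -1/4; -15/64; -29/128]  R=[-7/32; -3/16; -1/8; 0]  ⇒ -57/256
v_10 [rbbbrrrbbr]  L=[-1; -1/2; -1/4; -15/64; -29/128]  R=[-57/256; -7/32; -3/16; -1/8; 0]  ⇒ -115/512
v_11 [rbbbrrrbbrb]  L=[-1; -1/2; -1/4; -15/64; -29/128; -115/512]  R=[-57/256; -7/32; -3/16; -1/8; 0]  ⇒ -229/1024
v_12 [rbbbrrrbbrbr]  L=[-1; -1/2; -1/4; -15/64; -29/128; -115/512]  R=[-229/1024; -57/256; -7/32; -3/16; -1/8; 0]  ⇒ -459/2048
v_13 [rbbbrrrbbrbrr]  L=[-1; -1/2; -1/4; -15/64; -29/128; -115/512]  R=[-459/2048; -229/1024; -57/256; -7/32; -3/16; -1/8; 0]  ⇒ -919/4096
v_14 [rbbbrrrbbrbrrr]  L=[-1; -1/2; -1/4; -15/64; -29/128; -115/512]  R=[-919/4096; -459/2048; -229/1024; -57/256; -7/32; -3/16; -1/8; 0]  ⇒ -1839/8192

-1839/8192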